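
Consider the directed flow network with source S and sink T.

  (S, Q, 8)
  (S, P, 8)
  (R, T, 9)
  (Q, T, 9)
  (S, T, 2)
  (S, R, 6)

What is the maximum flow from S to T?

16

Augment S→T: bottleneck 2, flow now 2.
Augment S→Q→T: bottleneck 8, flow now 10.
Augment S→R→T: bottleneck 6, flow now 16.
No augmenting path remains; maximum flow = 16.
In the residual graph, reachable from S: {S, P}.
Min-cut edges: S→Q (8), S→R (6), S→T (2); capacity 8 + 6 + 2 = 16.
This cut is saturated, so no flow can exceed 16.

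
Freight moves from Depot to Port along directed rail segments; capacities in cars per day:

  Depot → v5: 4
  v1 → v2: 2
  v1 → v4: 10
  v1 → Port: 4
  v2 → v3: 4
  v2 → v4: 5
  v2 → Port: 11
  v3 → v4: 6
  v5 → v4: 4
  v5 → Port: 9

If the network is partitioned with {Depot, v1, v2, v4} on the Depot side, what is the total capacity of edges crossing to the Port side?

23

Edges leaving {Depot, v1, v2, v4}: Depot→v5 (4), v1→Port (4), v2→v3 (4), v2→Port (11).
Cut capacity = 4 + 4 + 4 + 11 = 23.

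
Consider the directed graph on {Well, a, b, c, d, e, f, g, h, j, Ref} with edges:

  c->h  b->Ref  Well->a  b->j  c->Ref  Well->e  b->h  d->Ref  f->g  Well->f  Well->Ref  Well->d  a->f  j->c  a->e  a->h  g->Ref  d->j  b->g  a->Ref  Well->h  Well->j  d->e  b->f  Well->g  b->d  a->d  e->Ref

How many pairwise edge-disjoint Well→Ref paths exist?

6

Assign every edge capacity 1; by Menger, the answer equals the max flow.
Path Well→Ref (+1); total 1.
Path Well→a→Ref (+1); total 2.
Path Well→d→Ref (+1); total 3.
Path Well→e→Ref (+1); total 4.
Path Well→g→Ref (+1); total 5.
Path Well→j→c→Ref (+1); total 6.
No residual Well→Ref path; max flow = 6.
Certifying cut of size 6: {Well→Ref, Well→a, Well→d, Well→e, Well→j, g→Ref}.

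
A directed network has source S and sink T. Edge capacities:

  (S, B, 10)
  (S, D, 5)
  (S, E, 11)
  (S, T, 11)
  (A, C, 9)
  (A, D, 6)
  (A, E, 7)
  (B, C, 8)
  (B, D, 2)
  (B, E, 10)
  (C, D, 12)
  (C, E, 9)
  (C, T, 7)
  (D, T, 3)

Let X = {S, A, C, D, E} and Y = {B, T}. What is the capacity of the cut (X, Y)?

Edges leaving {S, A, C, D, E}: S→B (10), S→T (11), C→T (7), D→T (3).
Cut capacity = 10 + 11 + 7 + 3 = 31.

31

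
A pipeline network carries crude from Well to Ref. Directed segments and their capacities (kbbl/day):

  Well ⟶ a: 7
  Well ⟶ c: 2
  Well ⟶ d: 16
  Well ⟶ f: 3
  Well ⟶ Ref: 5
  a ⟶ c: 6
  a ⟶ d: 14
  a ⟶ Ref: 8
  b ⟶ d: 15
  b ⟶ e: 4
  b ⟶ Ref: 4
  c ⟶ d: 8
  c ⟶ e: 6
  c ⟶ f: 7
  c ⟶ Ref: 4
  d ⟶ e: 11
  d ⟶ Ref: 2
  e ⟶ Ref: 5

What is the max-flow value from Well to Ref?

21

Augment Well→Ref: bottleneck 5, flow now 5.
Augment Well→a→Ref: bottleneck 7, flow now 12.
Augment Well→c→Ref: bottleneck 2, flow now 14.
Augment Well→d→Ref: bottleneck 2, flow now 16.
Augment Well→d→e→Ref: bottleneck 5, flow now 21.
No augmenting path remains; maximum flow = 21.
In the residual graph, reachable from Well: {Well, d, e, f}.
Min-cut edges: Well→a (7), Well→c (2), Well→Ref (5), d→Ref (2), e→Ref (5); capacity 7 + 2 + 5 + 2 + 5 = 21.
This cut is saturated, so no flow can exceed 21.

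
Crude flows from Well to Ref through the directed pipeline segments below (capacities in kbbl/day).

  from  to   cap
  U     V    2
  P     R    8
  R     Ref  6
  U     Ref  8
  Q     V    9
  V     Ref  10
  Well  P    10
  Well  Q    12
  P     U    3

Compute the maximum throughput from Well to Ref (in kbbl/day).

18

Augment Well→P→R→Ref: bottleneck 6, flow now 6.
Augment Well→P→U→Ref: bottleneck 3, flow now 9.
Augment Well→Q→V→Ref: bottleneck 9, flow now 18.
No augmenting path remains; maximum flow = 18.
In the residual graph, reachable from Well: {Well, P, Q, R}.
Min-cut edges: P→U (3), Q→V (9), R→Ref (6); capacity 3 + 9 + 6 = 18.
This cut is saturated, so no flow can exceed 18.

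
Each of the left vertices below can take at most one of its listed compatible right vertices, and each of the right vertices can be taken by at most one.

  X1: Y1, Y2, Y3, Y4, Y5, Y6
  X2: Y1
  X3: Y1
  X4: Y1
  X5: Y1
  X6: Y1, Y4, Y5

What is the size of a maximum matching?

3

Unit-capacity flow: source→left, listed edges, right→sink; max matching = max flow.
Augmenting path X1→Y1 (+1); matched 1.
Augmenting path X6→Y4 (+1); matched 2.
Augmenting path X2→Y1→X1→Y2 (+1); matched 3.
No augmenting path remains; maximum matching = 3.
König certificate: {X1, X6, Y1} is a vertex cover of size 3 (every listed pair touches it), so no matching can be larger.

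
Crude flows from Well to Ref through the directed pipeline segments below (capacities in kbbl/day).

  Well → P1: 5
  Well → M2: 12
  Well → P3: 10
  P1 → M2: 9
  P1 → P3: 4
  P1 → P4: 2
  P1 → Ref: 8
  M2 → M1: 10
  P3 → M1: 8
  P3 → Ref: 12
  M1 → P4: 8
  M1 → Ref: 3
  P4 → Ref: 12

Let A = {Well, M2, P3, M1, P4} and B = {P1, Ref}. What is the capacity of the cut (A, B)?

Edges leaving {Well, M2, P3, M1, P4}: Well→P1 (5), P3→Ref (12), M1→Ref (3), P4→Ref (12).
Cut capacity = 5 + 12 + 3 + 12 = 32.

32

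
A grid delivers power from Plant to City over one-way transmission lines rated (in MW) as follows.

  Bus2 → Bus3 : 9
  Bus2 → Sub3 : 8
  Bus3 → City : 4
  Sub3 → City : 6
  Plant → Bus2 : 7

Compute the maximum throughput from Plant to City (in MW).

7

Augment Plant→Bus2→Bus3→City: bottleneck 4, flow now 4.
Augment Plant→Bus2→Sub3→City: bottleneck 3, flow now 7.
No augmenting path remains; maximum flow = 7.
In the residual graph, reachable from Plant: {Plant}.
Min-cut edges: Plant→Bus2 (7); capacity 7 = 7.
This cut is saturated, so no flow can exceed 7.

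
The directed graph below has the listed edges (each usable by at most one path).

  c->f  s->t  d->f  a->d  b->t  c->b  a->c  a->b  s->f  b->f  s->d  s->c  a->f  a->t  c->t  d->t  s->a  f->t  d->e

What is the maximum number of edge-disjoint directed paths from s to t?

5

Assign every edge capacity 1; by Menger, the answer equals the max flow.
Path s→t (+1); total 1.
Path s→a→t (+1); total 2.
Path s→c→t (+1); total 3.
Path s→d→t (+1); total 4.
Path s→f→t (+1); total 5.
No residual s→t path; max flow = 5.
Certifying cut of size 5: {s→a, s→c, s→d, s→f, s→t}.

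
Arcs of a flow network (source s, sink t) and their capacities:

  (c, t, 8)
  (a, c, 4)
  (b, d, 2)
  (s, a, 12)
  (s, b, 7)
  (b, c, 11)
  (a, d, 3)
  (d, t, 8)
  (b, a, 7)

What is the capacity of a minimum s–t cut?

13

Augment s→a→c→t: bottleneck 4, flow now 4.
Augment s→a→d→t: bottleneck 3, flow now 7.
Augment s→b→c→t: bottleneck 4, flow now 11.
Augment s→b→d→t: bottleneck 2, flow now 13.
No augmenting path remains; maximum flow = 13.
By max-flow min-cut, the minimum cut capacity equals the max flow.
In the residual graph, reachable from s: {s, a, b, c}.
Min-cut edges: a→d (3), b→d (2), c→t (8); capacity 3 + 2 + 8 = 13.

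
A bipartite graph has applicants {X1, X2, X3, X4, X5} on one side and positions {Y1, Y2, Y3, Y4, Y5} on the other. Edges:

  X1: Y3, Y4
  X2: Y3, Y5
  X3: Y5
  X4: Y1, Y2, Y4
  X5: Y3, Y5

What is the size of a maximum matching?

4

Unit-capacity flow: source→left, listed edges, right→sink; max matching = max flow.
Augmenting path X1→Y3 (+1); matched 1.
Augmenting path X2→Y5 (+1); matched 2.
Augmenting path X4→Y1 (+1); matched 3.
Augmenting path X5→Y3→X1→Y4 (+1); matched 4.
No augmenting path remains; maximum matching = 4.
König certificate: {X1, X4, Y3, Y5} is a vertex cover of size 4 (every listed pair touches it), so no matching can be larger.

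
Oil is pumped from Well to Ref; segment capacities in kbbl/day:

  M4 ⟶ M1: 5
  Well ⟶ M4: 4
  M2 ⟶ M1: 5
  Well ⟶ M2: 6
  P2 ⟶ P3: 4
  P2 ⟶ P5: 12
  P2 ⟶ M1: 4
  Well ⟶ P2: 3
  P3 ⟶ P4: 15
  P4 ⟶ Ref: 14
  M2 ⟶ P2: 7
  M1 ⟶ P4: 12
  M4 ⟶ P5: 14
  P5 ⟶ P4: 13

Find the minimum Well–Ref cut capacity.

Augment Well→P2→P5→P4→Ref: bottleneck 3, flow now 3.
Augment Well→M2→M1→P4→Ref: bottleneck 5, flow now 8.
Augment Well→M4→P5→P4→Ref: bottleneck 4, flow now 12.
Augment Well→M2→P2→P5→P4→Ref: bottleneck 1, flow now 13.
No augmenting path remains; maximum flow = 13.
By max-flow min-cut, the minimum cut capacity equals the max flow.
In the residual graph, reachable from Well: {Well}.
Min-cut edges: Well→P2 (3), Well→M2 (6), Well→M4 (4); capacity 3 + 6 + 4 = 13.

13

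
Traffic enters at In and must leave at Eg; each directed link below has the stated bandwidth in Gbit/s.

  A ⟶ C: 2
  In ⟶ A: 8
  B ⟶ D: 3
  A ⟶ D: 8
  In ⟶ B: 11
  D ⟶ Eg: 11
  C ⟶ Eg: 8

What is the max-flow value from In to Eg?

Augment In→A→C→Eg: bottleneck 2, flow now 2.
Augment In→A→D→Eg: bottleneck 6, flow now 8.
Augment In→B→D→Eg: bottleneck 3, flow now 11.
No augmenting path remains; maximum flow = 11.
In the residual graph, reachable from In: {In, B}.
Min-cut edges: In→A (8), B→D (3); capacity 8 + 3 = 11.
This cut is saturated, so no flow can exceed 11.

11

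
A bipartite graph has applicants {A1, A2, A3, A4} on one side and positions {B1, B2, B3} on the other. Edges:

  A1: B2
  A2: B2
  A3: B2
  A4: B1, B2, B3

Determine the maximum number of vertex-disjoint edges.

2

Unit-capacity flow: source→left, listed edges, right→sink; max matching = max flow.
Augmenting path A1→B2 (+1); matched 1.
Augmenting path A4→B1 (+1); matched 2.
No augmenting path remains; maximum matching = 2.
König certificate: {A4, B2} is a vertex cover of size 2 (every listed pair touches it), so no matching can be larger.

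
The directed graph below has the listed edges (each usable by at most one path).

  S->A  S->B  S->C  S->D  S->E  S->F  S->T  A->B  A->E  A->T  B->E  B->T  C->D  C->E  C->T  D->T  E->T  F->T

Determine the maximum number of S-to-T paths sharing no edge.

Assign every edge capacity 1; by Menger, the answer equals the max flow.
Path S→T (+1); total 1.
Path S→A→T (+1); total 2.
Path S→B→T (+1); total 3.
Path S→C→T (+1); total 4.
Path S→D→T (+1); total 5.
Path S→E→T (+1); total 6.
Path S→F→T (+1); total 7.
No residual S→T path; max flow = 7.
Certifying cut of size 7: {S→A, S→B, S→C, S→D, S→E, S→F, S→T}.

7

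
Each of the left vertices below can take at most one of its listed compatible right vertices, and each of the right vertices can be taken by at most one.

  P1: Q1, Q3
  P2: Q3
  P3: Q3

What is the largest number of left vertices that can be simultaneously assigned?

2

Unit-capacity flow: source→left, listed edges, right→sink; max matching = max flow.
Augmenting path P1→Q1 (+1); matched 1.
Augmenting path P2→Q3 (+1); matched 2.
No augmenting path remains; maximum matching = 2.
König certificate: {P1, Q3} is a vertex cover of size 2 (every listed pair touches it), so no matching can be larger.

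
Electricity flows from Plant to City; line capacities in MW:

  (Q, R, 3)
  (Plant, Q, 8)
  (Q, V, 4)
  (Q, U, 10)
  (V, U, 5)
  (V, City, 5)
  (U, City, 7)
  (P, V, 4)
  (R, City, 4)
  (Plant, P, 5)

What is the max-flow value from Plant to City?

12

Augment Plant→P→V→City: bottleneck 4, flow now 4.
Augment Plant→Q→R→City: bottleneck 3, flow now 7.
Augment Plant→Q→U→City: bottleneck 5, flow now 12.
No augmenting path remains; maximum flow = 12.
In the residual graph, reachable from Plant: {Plant, P}.
Min-cut edges: Plant→Q (8), P→V (4); capacity 8 + 4 = 12.
This cut is saturated, so no flow can exceed 12.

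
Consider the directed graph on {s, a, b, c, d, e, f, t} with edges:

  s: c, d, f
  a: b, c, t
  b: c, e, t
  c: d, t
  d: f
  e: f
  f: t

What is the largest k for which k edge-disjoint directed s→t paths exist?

Assign every edge capacity 1; by Menger, the answer equals the max flow.
Path s→c→t (+1); total 1.
Path s→f→t (+1); total 2.
No residual s→t path; max flow = 2.
Certifying cut of size 2: {f→t, s→c}.

2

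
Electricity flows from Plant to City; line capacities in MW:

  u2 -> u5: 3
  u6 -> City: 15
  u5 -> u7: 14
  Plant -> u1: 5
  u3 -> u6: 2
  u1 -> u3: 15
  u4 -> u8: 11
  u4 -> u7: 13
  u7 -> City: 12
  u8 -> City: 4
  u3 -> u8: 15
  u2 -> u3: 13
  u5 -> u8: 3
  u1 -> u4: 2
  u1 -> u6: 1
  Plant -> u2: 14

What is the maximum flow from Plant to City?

Augment Plant→u1→u6→City: bottleneck 1, flow now 1.
Augment Plant→u1→u3→u6→City: bottleneck 2, flow now 3.
Augment Plant→u1→u3→u8→City: bottleneck 2, flow now 5.
Augment Plant→u2→u3→u8→City: bottleneck 2, flow now 7.
Augment Plant→u2→u5→u7→City: bottleneck 3, flow now 10.
Augment Plant→u2→u3→u1→u4→u7→City: bottleneck 2, flow now 12. (uses reverse residual edge)
No augmenting path remains; maximum flow = 12.
In the residual graph, reachable from Plant: {Plant, u1, u2, u3, u8}.
Min-cut edges: u1→u4 (2), u1→u6 (1), u2→u5 (3), u3→u6 (2), u8→City (4); capacity 2 + 1 + 3 + 2 + 4 = 12.
This cut is saturated, so no flow can exceed 12.

12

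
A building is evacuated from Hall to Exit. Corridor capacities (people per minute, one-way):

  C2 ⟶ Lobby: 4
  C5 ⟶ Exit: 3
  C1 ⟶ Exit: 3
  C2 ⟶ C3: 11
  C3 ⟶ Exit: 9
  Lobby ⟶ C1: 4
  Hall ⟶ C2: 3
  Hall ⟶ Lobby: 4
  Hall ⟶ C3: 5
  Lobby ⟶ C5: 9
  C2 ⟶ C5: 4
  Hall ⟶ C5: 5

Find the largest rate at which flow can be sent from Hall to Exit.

14

Augment Hall→C3→Exit: bottleneck 5, flow now 5.
Augment Hall→C5→Exit: bottleneck 3, flow now 8.
Augment Hall→C2→C3→Exit: bottleneck 3, flow now 11.
Augment Hall→Lobby→C1→Exit: bottleneck 3, flow now 14.
No augmenting path remains; maximum flow = 14.
In the residual graph, reachable from Hall: {Hall, C1, Lobby, C5}.
Min-cut edges: Hall→C2 (3), Hall→C3 (5), C1→Exit (3), C5→Exit (3); capacity 3 + 5 + 3 + 3 = 14.
This cut is saturated, so no flow can exceed 14.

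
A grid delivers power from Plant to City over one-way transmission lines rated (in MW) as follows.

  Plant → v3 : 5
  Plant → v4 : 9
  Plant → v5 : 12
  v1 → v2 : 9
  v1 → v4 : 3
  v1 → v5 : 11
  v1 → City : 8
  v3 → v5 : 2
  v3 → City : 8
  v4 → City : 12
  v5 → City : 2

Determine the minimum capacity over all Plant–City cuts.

Augment Plant→v3→City: bottleneck 5, flow now 5.
Augment Plant→v4→City: bottleneck 9, flow now 14.
Augment Plant→v5→City: bottleneck 2, flow now 16.
No augmenting path remains; maximum flow = 16.
By max-flow min-cut, the minimum cut capacity equals the max flow.
In the residual graph, reachable from Plant: {Plant, v5}.
Min-cut edges: Plant→v3 (5), Plant→v4 (9), v5→City (2); capacity 5 + 9 + 2 = 16.

16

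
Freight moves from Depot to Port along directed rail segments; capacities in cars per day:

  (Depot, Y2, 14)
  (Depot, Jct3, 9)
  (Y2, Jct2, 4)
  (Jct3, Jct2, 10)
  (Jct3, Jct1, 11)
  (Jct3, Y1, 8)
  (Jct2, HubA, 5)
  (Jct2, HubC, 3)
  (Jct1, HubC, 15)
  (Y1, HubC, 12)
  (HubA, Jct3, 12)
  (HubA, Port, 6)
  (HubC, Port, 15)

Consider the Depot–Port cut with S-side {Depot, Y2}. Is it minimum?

Given cut capacity: 9 + 4 = 13.
Augment Depot→Y2→Jct2→HubA→Port: bottleneck 4, flow now 4.
Augment Depot→Jct3→Jct2→HubA→Port: bottleneck 1, flow now 5.
Augment Depot→Jct3→Jct2→HubC→Port: bottleneck 3, flow now 8.
Augment Depot→Jct3→Jct1→HubC→Port: bottleneck 5, flow now 13.
No augmenting path remains; maximum flow = 13.
Cut capacity 13 equals the max flow, so it is a minimum cut.

Yes — it is a minimum cut (capacity 13).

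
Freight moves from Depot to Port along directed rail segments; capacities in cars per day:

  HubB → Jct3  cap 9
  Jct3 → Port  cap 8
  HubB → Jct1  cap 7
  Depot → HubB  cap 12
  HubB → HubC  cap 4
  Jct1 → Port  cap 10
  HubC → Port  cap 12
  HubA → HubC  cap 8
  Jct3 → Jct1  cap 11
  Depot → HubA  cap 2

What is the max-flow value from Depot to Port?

Augment Depot→HubB→Jct3→Port: bottleneck 8, flow now 8.
Augment Depot→HubB→HubC→Port: bottleneck 4, flow now 12.
Augment Depot→HubA→HubC→Port: bottleneck 2, flow now 14.
No augmenting path remains; maximum flow = 14.
In the residual graph, reachable from Depot: {Depot}.
Min-cut edges: Depot→HubB (12), Depot→HubA (2); capacity 12 + 2 = 14.
This cut is saturated, so no flow can exceed 14.

14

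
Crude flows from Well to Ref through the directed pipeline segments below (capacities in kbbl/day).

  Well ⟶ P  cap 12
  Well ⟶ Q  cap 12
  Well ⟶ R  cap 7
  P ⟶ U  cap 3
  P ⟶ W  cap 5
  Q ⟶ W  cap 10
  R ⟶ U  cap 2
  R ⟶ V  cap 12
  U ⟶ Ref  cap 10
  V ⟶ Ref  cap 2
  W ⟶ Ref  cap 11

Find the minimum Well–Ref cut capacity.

Augment Well→P→U→Ref: bottleneck 3, flow now 3.
Augment Well→P→W→Ref: bottleneck 5, flow now 8.
Augment Well→Q→W→Ref: bottleneck 6, flow now 14.
Augment Well→R→U→Ref: bottleneck 2, flow now 16.
Augment Well→R→V→Ref: bottleneck 2, flow now 18.
No augmenting path remains; maximum flow = 18.
By max-flow min-cut, the minimum cut capacity equals the max flow.
In the residual graph, reachable from Well: {Well, P, Q, R, V, W}.
Min-cut edges: P→U (3), R→U (2), V→Ref (2), W→Ref (11); capacity 3 + 2 + 2 + 11 = 18.

18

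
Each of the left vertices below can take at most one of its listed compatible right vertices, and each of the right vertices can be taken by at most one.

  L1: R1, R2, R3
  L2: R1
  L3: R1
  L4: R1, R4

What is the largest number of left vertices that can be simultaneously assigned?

3

Unit-capacity flow: source→left, listed edges, right→sink; max matching = max flow.
Augmenting path L1→R1 (+1); matched 1.
Augmenting path L4→R4 (+1); matched 2.
Augmenting path L2→R1→L1→R2 (+1); matched 3.
No augmenting path remains; maximum matching = 3.
König certificate: {L1, L4, R1} is a vertex cover of size 3 (every listed pair touches it), so no matching can be larger.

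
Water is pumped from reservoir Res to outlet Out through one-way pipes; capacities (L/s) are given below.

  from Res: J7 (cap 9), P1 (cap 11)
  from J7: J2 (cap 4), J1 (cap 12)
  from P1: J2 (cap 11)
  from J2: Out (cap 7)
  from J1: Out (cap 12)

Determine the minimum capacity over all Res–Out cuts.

16

Augment Res→J7→J2→Out: bottleneck 4, flow now 4.
Augment Res→J7→J1→Out: bottleneck 5, flow now 9.
Augment Res→P1→J2→Out: bottleneck 3, flow now 12.
Augment Res→P1→J2→J7→J1→Out: bottleneck 4, flow now 16. (uses reverse residual edge)
No augmenting path remains; maximum flow = 16.
By max-flow min-cut, the minimum cut capacity equals the max flow.
In the residual graph, reachable from Res: {Res, P1, J2}.
Min-cut edges: Res→J7 (9), J2→Out (7); capacity 9 + 7 = 16.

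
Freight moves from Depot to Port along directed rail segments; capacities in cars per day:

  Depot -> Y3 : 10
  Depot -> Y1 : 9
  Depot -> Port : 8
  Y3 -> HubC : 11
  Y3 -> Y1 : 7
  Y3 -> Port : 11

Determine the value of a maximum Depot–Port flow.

Augment Depot→Port: bottleneck 8, flow now 8.
Augment Depot→Y3→Port: bottleneck 10, flow now 18.
No augmenting path remains; maximum flow = 18.
In the residual graph, reachable from Depot: {Depot, Y1}.
Min-cut edges: Depot→Y3 (10), Depot→Port (8); capacity 10 + 8 = 18.
This cut is saturated, so no flow can exceed 18.

18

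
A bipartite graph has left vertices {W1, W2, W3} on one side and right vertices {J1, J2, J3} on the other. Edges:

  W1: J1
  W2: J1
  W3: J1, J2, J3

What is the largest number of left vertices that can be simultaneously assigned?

Unit-capacity flow: source→left, listed edges, right→sink; max matching = max flow.
Augmenting path W1→J1 (+1); matched 1.
Augmenting path W3→J2 (+1); matched 2.
No augmenting path remains; maximum matching = 2.
König certificate: {W3, J1} is a vertex cover of size 2 (every listed pair touches it), so no matching can be larger.

2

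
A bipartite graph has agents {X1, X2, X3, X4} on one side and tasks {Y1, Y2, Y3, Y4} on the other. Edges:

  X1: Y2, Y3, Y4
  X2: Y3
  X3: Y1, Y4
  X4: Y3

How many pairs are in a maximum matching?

3

Unit-capacity flow: source→left, listed edges, right→sink; max matching = max flow.
Augmenting path X1→Y2 (+1); matched 1.
Augmenting path X2→Y3 (+1); matched 2.
Augmenting path X3→Y1 (+1); matched 3.
No augmenting path remains; maximum matching = 3.
König certificate: {X1, X3, Y3} is a vertex cover of size 3 (every listed pair touches it), so no matching can be larger.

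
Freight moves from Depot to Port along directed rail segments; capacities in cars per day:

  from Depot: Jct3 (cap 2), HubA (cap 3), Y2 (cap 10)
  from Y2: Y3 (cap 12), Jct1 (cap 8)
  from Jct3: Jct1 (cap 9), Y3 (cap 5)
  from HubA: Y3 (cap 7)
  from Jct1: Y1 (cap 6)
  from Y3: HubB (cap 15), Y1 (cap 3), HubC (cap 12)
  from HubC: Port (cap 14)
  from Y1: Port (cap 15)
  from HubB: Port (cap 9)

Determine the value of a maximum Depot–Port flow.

Augment Depot→Y2→Jct1→Y1→Port: bottleneck 6, flow now 6.
Augment Depot→Y2→Y3→HubC→Port: bottleneck 4, flow now 10.
Augment Depot→Jct3→Y3→HubC→Port: bottleneck 2, flow now 12.
Augment Depot→HubA→Y3→HubC→Port: bottleneck 3, flow now 15.
No augmenting path remains; maximum flow = 15.
In the residual graph, reachable from Depot: {Depot}.
Min-cut edges: Depot→Y2 (10), Depot→Jct3 (2), Depot→HubA (3); capacity 10 + 2 + 3 = 15.
This cut is saturated, so no flow can exceed 15.

15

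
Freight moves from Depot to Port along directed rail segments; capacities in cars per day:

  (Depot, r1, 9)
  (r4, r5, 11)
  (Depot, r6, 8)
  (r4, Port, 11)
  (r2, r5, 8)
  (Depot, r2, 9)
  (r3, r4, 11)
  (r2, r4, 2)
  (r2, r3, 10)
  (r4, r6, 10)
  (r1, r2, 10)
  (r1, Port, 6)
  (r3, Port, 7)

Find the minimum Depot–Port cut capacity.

Augment Depot→r1→Port: bottleneck 6, flow now 6.
Augment Depot→r2→r3→Port: bottleneck 7, flow now 13.
Augment Depot→r2→r4→Port: bottleneck 2, flow now 15.
Augment Depot→r1→r2→r3→r4→Port: bottleneck 3, flow now 18.
No augmenting path remains; maximum flow = 18.
By max-flow min-cut, the minimum cut capacity equals the max flow.
In the residual graph, reachable from Depot: {Depot, r6}.
Min-cut edges: Depot→r1 (9), Depot→r2 (9); capacity 9 + 9 = 18.

18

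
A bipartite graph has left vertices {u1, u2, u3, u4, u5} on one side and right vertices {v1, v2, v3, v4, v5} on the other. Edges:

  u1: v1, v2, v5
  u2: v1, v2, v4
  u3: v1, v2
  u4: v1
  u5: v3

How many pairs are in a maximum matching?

5

Unit-capacity flow: source→left, listed edges, right→sink; max matching = max flow.
Augmenting path u1→v1 (+1); matched 1.
Augmenting path u2→v2 (+1); matched 2.
Augmenting path u5→v3 (+1); matched 3.
Augmenting path u3→v1→u1→v5 (+1); matched 4.
Augmenting path u4→v1→u3→v2→u2→v4 (+1); matched 5.
No augmenting path remains; maximum matching = 5.
König certificate: {u1, u2, u3, u4, u5} is a vertex cover of size 5 (every listed pair touches it), so no matching can be larger.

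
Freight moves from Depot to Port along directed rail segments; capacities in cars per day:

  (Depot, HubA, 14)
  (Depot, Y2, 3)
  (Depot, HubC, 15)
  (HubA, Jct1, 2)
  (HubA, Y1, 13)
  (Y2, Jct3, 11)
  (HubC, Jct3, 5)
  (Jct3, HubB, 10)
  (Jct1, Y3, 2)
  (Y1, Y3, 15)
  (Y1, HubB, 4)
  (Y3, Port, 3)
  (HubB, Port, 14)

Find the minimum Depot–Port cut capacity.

Augment Depot→HubA→Jct1→Y3→Port: bottleneck 2, flow now 2.
Augment Depot→HubA→Y1→Y3→Port: bottleneck 1, flow now 3.
Augment Depot→HubA→Y1→HubB→Port: bottleneck 4, flow now 7.
Augment Depot→Y2→Jct3→HubB→Port: bottleneck 3, flow now 10.
Augment Depot→HubC→Jct3→HubB→Port: bottleneck 5, flow now 15.
No augmenting path remains; maximum flow = 15.
By max-flow min-cut, the minimum cut capacity equals the max flow.
In the residual graph, reachable from Depot: {Depot, HubA, HubC, Jct1, Y1, Y3}.
Min-cut edges: Depot→Y2 (3), HubC→Jct3 (5), Y1→HubB (4), Y3→Port (3); capacity 3 + 5 + 4 + 3 = 15.

15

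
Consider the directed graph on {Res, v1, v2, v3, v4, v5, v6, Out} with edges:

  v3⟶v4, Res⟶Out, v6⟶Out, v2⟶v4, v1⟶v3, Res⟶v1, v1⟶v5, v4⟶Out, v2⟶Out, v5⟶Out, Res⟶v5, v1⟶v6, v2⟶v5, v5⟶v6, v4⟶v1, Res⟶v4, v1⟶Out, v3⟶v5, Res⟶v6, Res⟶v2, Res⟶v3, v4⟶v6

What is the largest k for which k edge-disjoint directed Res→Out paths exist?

Assign every edge capacity 1; by Menger, the answer equals the max flow.
Path Res→Out (+1); total 1.
Path Res→v1→Out (+1); total 2.
Path Res→v2→Out (+1); total 3.
Path Res→v4→Out (+1); total 4.
Path Res→v5→Out (+1); total 5.
Path Res→v6→Out (+1); total 6.
No residual Res→Out path; max flow = 6.
Certifying cut of size 6: {Res→Out, Res→v2, v1→Out, v4→Out, v5→Out, v6→Out}.

6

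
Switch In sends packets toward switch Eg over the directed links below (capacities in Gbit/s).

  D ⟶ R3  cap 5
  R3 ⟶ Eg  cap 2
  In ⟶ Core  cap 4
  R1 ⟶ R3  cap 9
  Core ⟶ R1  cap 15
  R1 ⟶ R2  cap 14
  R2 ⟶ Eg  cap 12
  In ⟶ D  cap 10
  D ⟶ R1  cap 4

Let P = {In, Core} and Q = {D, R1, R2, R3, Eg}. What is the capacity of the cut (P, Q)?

Edges leaving {In, Core}: In→D (10), Core→R1 (15).
Cut capacity = 10 + 15 = 25.

25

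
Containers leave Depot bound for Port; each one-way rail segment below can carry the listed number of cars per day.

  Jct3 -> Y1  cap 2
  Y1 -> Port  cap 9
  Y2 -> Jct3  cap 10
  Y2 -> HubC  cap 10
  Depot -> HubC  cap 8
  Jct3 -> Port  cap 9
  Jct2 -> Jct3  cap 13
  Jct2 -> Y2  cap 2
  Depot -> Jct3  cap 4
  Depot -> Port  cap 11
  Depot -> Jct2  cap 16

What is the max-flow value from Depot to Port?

Augment Depot→Port: bottleneck 11, flow now 11.
Augment Depot→Jct3→Port: bottleneck 4, flow now 15.
Augment Depot→Jct2→Jct3→Port: bottleneck 5, flow now 20.
Augment Depot→Jct2→Jct3→Y1→Port: bottleneck 2, flow now 22.
No augmenting path remains; maximum flow = 22.
In the residual graph, reachable from Depot: {Depot, Jct2, Y2, HubC, Jct3}.
Min-cut edges: Depot→Port (11), Jct3→Y1 (2), Jct3→Port (9); capacity 11 + 2 + 9 = 22.
This cut is saturated, so no flow can exceed 22.

22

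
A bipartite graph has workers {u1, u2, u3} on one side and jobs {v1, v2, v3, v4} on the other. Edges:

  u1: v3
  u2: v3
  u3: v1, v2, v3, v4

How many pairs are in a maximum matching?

2

Unit-capacity flow: source→left, listed edges, right→sink; max matching = max flow.
Augmenting path u1→v3 (+1); matched 1.
Augmenting path u3→v1 (+1); matched 2.
No augmenting path remains; maximum matching = 2.
König certificate: {u3, v3} is a vertex cover of size 2 (every listed pair touches it), so no matching can be larger.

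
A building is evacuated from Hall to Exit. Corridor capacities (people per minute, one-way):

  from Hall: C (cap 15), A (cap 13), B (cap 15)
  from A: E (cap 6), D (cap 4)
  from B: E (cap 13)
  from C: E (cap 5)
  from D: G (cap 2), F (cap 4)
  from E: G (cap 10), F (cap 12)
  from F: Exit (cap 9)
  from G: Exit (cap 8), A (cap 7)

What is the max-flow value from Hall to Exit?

17

Augment Hall→A→D→F→Exit: bottleneck 4, flow now 4.
Augment Hall→A→E→F→Exit: bottleneck 5, flow now 9.
Augment Hall→A→E→G→Exit: bottleneck 1, flow now 10.
Augment Hall→B→E→G→Exit: bottleneck 7, flow now 17.
No augmenting path remains; maximum flow = 17.
In the residual graph, reachable from Hall: {Hall, A, B, C, D, E, F, G}.
Min-cut edges: F→Exit (9), G→Exit (8); capacity 9 + 8 = 17.
This cut is saturated, so no flow can exceed 17.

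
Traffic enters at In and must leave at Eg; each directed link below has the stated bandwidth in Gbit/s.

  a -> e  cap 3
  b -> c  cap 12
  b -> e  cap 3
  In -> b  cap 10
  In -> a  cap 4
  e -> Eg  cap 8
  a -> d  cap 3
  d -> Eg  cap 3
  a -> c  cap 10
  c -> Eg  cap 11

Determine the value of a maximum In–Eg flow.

Augment In→a→c→Eg: bottleneck 4, flow now 4.
Augment In→b→c→Eg: bottleneck 7, flow now 11.
Augment In→b→e→Eg: bottleneck 3, flow now 14.
No augmenting path remains; maximum flow = 14.
In the residual graph, reachable from In: {In}.
Min-cut edges: In→a (4), In→b (10); capacity 4 + 10 = 14.
This cut is saturated, so no flow can exceed 14.

14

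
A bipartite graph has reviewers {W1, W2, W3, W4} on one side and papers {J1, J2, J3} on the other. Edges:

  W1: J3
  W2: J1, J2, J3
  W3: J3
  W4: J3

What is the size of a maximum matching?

Unit-capacity flow: source→left, listed edges, right→sink; max matching = max flow.
Augmenting path W1→J3 (+1); matched 1.
Augmenting path W2→J1 (+1); matched 2.
No augmenting path remains; maximum matching = 2.
König certificate: {W2, J3} is a vertex cover of size 2 (every listed pair touches it), so no matching can be larger.

2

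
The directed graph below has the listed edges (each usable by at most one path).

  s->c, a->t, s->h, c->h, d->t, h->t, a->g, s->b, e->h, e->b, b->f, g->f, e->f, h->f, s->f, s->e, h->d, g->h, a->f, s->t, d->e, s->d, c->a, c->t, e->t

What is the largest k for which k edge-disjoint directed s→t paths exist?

Assign every edge capacity 1; by Menger, the answer equals the max flow.
Path s→t (+1); total 1.
Path s→c→t (+1); total 2.
Path s→d→t (+1); total 3.
Path s→e→t (+1); total 4.
Path s→h→t (+1); total 5.
No residual s→t path; max flow = 5.
Certifying cut of size 5: {s→c, s→d, s→e, s→h, s→t}.

5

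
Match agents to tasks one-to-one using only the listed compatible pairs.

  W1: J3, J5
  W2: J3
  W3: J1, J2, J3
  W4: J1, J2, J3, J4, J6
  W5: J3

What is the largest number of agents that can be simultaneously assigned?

4

Unit-capacity flow: source→left, listed edges, right→sink; max matching = max flow.
Augmenting path W1→J3 (+1); matched 1.
Augmenting path W3→J1 (+1); matched 2.
Augmenting path W4→J2 (+1); matched 3.
Augmenting path W2→J3→W1→J5 (+1); matched 4.
No augmenting path remains; maximum matching = 4.
König certificate: {W1, W3, W4, J3} is a vertex cover of size 4 (every listed pair touches it), so no matching can be larger.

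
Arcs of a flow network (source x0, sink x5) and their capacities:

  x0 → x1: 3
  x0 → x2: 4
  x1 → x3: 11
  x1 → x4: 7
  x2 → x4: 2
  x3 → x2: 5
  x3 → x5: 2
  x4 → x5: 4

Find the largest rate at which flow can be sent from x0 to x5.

5

Augment x0→x1→x3→x5: bottleneck 2, flow now 2.
Augment x0→x1→x4→x5: bottleneck 1, flow now 3.
Augment x0→x2→x4→x5: bottleneck 2, flow now 5.
No augmenting path remains; maximum flow = 5.
In the residual graph, reachable from x0: {x0, x2}.
Min-cut edges: x0→x1 (3), x2→x4 (2); capacity 3 + 2 = 5.
This cut is saturated, so no flow can exceed 5.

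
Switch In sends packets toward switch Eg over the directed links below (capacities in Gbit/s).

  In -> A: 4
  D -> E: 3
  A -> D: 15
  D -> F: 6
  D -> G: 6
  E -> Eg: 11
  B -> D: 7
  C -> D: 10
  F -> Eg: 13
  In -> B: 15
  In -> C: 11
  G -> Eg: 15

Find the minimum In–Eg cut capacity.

Augment In→A→D→E→Eg: bottleneck 3, flow now 3.
Augment In→A→D→F→Eg: bottleneck 1, flow now 4.
Augment In→B→D→F→Eg: bottleneck 5, flow now 9.
Augment In→B→D→G→Eg: bottleneck 2, flow now 11.
Augment In→C→D→G→Eg: bottleneck 4, flow now 15.
No augmenting path remains; maximum flow = 15.
By max-flow min-cut, the minimum cut capacity equals the max flow.
In the residual graph, reachable from In: {In, A, B, C, D}.
Min-cut edges: D→E (3), D→F (6), D→G (6); capacity 3 + 6 + 6 = 15.

15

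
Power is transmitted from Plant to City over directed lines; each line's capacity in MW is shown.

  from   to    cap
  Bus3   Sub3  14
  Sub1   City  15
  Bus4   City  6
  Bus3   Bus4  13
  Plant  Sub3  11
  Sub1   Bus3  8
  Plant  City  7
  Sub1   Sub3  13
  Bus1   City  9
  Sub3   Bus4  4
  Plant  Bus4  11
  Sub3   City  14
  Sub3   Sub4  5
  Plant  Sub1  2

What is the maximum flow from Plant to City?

Augment Plant→City: bottleneck 7, flow now 7.
Augment Plant→Sub1→City: bottleneck 2, flow now 9.
Augment Plant→Sub3→City: bottleneck 11, flow now 20.
Augment Plant→Bus4→City: bottleneck 6, flow now 26.
No augmenting path remains; maximum flow = 26.
In the residual graph, reachable from Plant: {Plant, Bus4}.
Min-cut edges: Plant→Sub1 (2), Plant→Sub3 (11), Plant→City (7), Bus4→City (6); capacity 2 + 11 + 7 + 6 = 26.
This cut is saturated, so no flow can exceed 26.

26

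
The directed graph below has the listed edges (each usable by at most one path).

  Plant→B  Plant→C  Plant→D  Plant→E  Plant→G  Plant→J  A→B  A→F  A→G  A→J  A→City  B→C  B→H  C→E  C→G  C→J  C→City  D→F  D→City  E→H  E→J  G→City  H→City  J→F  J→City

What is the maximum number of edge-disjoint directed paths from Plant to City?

5

Assign every edge capacity 1; by Menger, the answer equals the max flow.
Path Plant→C→City (+1); total 1.
Path Plant→D→City (+1); total 2.
Path Plant→G→City (+1); total 3.
Path Plant→J→City (+1); total 4.
Path Plant→B→H→City (+1); total 5.
No residual Plant→City path; max flow = 5.
Certifying cut of size 5: {C→City, G→City, H→City, J→City, Plant→D}.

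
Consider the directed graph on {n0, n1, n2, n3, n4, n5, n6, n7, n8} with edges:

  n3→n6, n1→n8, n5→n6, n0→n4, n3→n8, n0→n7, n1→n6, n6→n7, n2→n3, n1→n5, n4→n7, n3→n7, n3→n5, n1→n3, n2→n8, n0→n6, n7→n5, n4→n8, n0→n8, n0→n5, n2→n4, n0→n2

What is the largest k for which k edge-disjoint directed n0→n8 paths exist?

Assign every edge capacity 1; by Menger, the answer equals the max flow.
Path n0→n8 (+1); total 1.
Path n0→n2→n8 (+1); total 2.
Path n0→n4→n8 (+1); total 3.
No residual n0→n8 path; max flow = 3.
Certifying cut of size 3: {n0→n2, n0→n4, n0→n8}.

3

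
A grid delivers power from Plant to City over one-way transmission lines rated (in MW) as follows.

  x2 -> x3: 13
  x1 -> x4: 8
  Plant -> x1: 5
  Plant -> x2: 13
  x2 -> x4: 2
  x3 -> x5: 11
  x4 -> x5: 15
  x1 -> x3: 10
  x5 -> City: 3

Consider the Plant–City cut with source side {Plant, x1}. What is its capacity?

31

Edges leaving {Plant, x1}: Plant→x2 (13), x1→x3 (10), x1→x4 (8).
Cut capacity = 13 + 10 + 8 = 31.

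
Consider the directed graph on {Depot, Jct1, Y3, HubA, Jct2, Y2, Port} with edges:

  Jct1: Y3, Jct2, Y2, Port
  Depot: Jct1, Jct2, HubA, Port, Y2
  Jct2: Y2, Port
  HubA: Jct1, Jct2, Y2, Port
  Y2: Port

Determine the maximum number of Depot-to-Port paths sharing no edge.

5

Assign every edge capacity 1; by Menger, the answer equals the max flow.
Path Depot→Port (+1); total 1.
Path Depot→Jct1→Port (+1); total 2.
Path Depot→HubA→Port (+1); total 3.
Path Depot→Jct2→Port (+1); total 4.
Path Depot→Y2→Port (+1); total 5.
No residual Depot→Port path; max flow = 5.
Certifying cut of size 5: {Depot→HubA, Depot→Jct1, Depot→Jct2, Depot→Port, Depot→Y2}.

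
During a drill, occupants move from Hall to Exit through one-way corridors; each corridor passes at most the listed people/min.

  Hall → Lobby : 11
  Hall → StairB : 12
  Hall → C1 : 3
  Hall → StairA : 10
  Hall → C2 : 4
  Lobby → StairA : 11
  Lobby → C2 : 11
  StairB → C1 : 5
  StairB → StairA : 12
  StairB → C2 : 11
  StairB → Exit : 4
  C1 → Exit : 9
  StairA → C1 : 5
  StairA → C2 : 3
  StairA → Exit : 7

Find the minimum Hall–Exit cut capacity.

Augment Hall→StairB→Exit: bottleneck 4, flow now 4.
Augment Hall→C1→Exit: bottleneck 3, flow now 7.
Augment Hall→StairA→Exit: bottleneck 7, flow now 14.
Augment Hall→StairB→C1→Exit: bottleneck 5, flow now 19.
Augment Hall→StairA→C1→Exit: bottleneck 1, flow now 20.
No augmenting path remains; maximum flow = 20.
By max-flow min-cut, the minimum cut capacity equals the max flow.
In the residual graph, reachable from Hall: {Hall, Lobby, StairB, C1, StairA, C2}.
Min-cut edges: StairB→Exit (4), C1→Exit (9), StairA→Exit (7); capacity 4 + 9 + 7 = 20.

20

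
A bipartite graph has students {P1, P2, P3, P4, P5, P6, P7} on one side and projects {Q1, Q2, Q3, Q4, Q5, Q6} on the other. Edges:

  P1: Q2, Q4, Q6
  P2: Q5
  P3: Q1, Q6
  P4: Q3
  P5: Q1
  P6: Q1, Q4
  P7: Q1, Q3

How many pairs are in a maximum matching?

Unit-capacity flow: source→left, listed edges, right→sink; max matching = max flow.
Augmenting path P1→Q2 (+1); matched 1.
Augmenting path P2→Q5 (+1); matched 2.
Augmenting path P3→Q1 (+1); matched 3.
Augmenting path P4→Q3 (+1); matched 4.
Augmenting path P6→Q4 (+1); matched 5.
Augmenting path P5→Q1→P3→Q6 (+1); matched 6.
No augmenting path remains; maximum matching = 6.
König certificate: {P1, P2, P3, P6, Q1, Q3} is a vertex cover of size 6 (every listed pair touches it), so no matching can be larger.

6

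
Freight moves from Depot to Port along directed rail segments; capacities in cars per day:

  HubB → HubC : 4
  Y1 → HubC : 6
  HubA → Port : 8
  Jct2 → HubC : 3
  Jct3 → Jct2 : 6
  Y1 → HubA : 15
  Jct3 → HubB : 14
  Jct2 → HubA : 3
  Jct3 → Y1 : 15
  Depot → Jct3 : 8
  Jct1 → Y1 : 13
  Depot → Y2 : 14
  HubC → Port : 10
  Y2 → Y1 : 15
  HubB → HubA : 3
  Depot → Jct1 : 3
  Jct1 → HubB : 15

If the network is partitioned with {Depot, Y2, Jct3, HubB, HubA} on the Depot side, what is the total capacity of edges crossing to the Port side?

Edges leaving {Depot, Y2, Jct3, HubB, HubA}: Depot→Jct1 (3), Y2→Y1 (15), Jct3→Y1 (15), Jct3→Jct2 (6), HubB→HubC (4), HubA→Port (8).
Cut capacity = 3 + 15 + 15 + 6 + 4 + 8 = 51.

51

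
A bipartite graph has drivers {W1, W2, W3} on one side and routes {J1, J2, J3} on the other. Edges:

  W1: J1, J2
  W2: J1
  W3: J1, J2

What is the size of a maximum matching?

Unit-capacity flow: source→left, listed edges, right→sink; max matching = max flow.
Augmenting path W1→J1 (+1); matched 1.
Augmenting path W3→J2 (+1); matched 2.
No augmenting path remains; maximum matching = 2.
König certificate: {J1, J2} is a vertex cover of size 2 (every listed pair touches it), so no matching can be larger.

2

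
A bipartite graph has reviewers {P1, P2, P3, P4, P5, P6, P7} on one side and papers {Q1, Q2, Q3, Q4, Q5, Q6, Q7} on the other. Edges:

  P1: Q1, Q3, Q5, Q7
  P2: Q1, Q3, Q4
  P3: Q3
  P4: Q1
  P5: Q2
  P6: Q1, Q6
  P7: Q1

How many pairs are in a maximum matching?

Unit-capacity flow: source→left, listed edges, right→sink; max matching = max flow.
Augmenting path P1→Q1 (+1); matched 1.
Augmenting path P2→Q3 (+1); matched 2.
Augmenting path P5→Q2 (+1); matched 3.
Augmenting path P6→Q6 (+1); matched 4.
Augmenting path P3→Q3→P2→Q4 (+1); matched 5.
Augmenting path P4→Q1→P1→Q5 (+1); matched 6.
No augmenting path remains; maximum matching = 6.
König certificate: {P1, P2, P3, P5, P6, Q1} is a vertex cover of size 6 (every listed pair touches it), so no matching can be larger.

6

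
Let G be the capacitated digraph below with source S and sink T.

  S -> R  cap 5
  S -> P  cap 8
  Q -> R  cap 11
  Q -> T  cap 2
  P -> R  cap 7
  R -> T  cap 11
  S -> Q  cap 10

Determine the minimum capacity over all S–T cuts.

13

Augment S→Q→T: bottleneck 2, flow now 2.
Augment S→R→T: bottleneck 5, flow now 7.
Augment S→P→R→T: bottleneck 6, flow now 13.
No augmenting path remains; maximum flow = 13.
By max-flow min-cut, the minimum cut capacity equals the max flow.
In the residual graph, reachable from S: {S, P, Q, R}.
Min-cut edges: Q→T (2), R→T (11); capacity 2 + 11 = 13.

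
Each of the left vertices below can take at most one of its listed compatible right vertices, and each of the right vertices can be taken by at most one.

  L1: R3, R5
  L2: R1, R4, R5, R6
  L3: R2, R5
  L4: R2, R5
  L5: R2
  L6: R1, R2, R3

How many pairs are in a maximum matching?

5

Unit-capacity flow: source→left, listed edges, right→sink; max matching = max flow.
Augmenting path L1→R3 (+1); matched 1.
Augmenting path L2→R1 (+1); matched 2.
Augmenting path L3→R2 (+1); matched 3.
Augmenting path L4→R5 (+1); matched 4.
Augmenting path L6→R1→L2→R4 (+1); matched 5.
No augmenting path remains; maximum matching = 5.
König certificate: {L1, L2, L6, R2, R5} is a vertex cover of size 5 (every listed pair touches it), so no matching can be larger.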